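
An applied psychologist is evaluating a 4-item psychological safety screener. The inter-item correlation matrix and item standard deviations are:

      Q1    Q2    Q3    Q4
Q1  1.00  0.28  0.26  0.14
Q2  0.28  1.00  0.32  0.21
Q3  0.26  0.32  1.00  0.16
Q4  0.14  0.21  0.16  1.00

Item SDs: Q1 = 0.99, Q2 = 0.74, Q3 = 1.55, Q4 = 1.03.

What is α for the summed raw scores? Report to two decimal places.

Σσ²ᵢ = 0.99² + 0.74² + 1.55² + 1.03² = 4.9911
Covariances σ_ij = r_ij · s_i · s_j:
  σ(Q1,Q2) = 0.28 × 0.99 × 0.74 = 0.2051
  σ(Q1,Q3) = 0.26 × 0.99 × 1.55 = 0.3990
  σ(Q1,Q4) = 0.14 × 0.99 × 1.03 = 0.1428
  σ(Q2,Q3) = 0.32 × 0.74 × 1.55 = 0.3670
  σ(Q2,Q4) = 0.21 × 0.74 × 1.03 = 0.1601
  σ(Q3,Q4) = 0.16 × 1.55 × 1.03 = 0.2554
σ²_T = Σσ²ᵢ + 2·Σσ_ij = 4.9911 + 2 × 1.5294 = 8.0499
α = (4/3)·(1 − 4.9911/8.0499) = 0.51

α = 0.51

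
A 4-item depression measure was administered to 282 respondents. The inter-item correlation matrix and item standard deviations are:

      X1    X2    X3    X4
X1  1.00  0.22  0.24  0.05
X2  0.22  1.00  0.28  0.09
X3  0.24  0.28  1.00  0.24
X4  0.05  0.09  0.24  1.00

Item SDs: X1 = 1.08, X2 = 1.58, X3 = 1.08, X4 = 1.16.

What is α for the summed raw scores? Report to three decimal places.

α = 0.466

Σσ²ᵢ = 1.08² + 1.58² + 1.08² + 1.16² = 6.1748
Covariances σ_ij = r_ij · s_i · s_j:
  σ(X1,X2) = 0.22 × 1.08 × 1.58 = 0.3754
  σ(X1,X3) = 0.24 × 1.08 × 1.08 = 0.2799
  σ(X1,X4) = 0.05 × 1.08 × 1.16 = 0.0626
  σ(X2,X3) = 0.28 × 1.58 × 1.08 = 0.4778
  σ(X2,X4) = 0.09 × 1.58 × 1.16 = 0.1650
  σ(X3,X4) = 0.24 × 1.08 × 1.16 = 0.3007
σ²_T = Σσ²ᵢ + 2·Σσ_ij = 6.1748 + 2 × 1.6614 = 9.4976
α = (4/3)·(1 − 6.1748/9.4976) = 0.466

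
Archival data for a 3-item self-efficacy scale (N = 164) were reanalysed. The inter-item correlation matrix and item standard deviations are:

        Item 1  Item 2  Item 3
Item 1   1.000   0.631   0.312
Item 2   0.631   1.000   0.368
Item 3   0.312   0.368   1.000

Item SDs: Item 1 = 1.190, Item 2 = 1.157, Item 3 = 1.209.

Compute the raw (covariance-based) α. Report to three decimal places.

Σσ²ᵢ = 1.190² + 1.157² + 1.209² = 4.2164
Covariances σ_ij = r_ij · s_i · s_j:
  σ(Item 1,Item 2) = 0.631 × 1.190 × 1.157 = 0.8688
  σ(Item 1,Item 3) = 0.312 × 1.190 × 1.209 = 0.4489
  σ(Item 2,Item 3) = 0.368 × 1.157 × 1.209 = 0.5148
σ²_T = Σσ²ᵢ + 2·Σσ_ij = 4.2164 + 2 × 1.8325 = 7.8814
α = (3/2)·(1 − 4.2164/7.8814) = 0.698

α = 0.698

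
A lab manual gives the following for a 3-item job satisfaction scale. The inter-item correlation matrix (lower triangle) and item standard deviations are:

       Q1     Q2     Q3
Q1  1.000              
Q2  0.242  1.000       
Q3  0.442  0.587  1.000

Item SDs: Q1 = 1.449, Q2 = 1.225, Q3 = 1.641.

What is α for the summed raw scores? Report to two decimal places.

α = 0.69

Σσ²ᵢ = 1.449² + 1.225² + 1.641² = 6.2931
Covariances σ_ij = r_ij · s_i · s_j:
  σ(Q1,Q2) = 0.242 × 1.449 × 1.225 = 0.4296
  σ(Q1,Q3) = 0.442 × 1.449 × 1.641 = 1.0510
  σ(Q2,Q3) = 0.587 × 1.225 × 1.641 = 1.1800
σ²_T = Σσ²ᵢ + 2·Σσ_ij = 6.2931 + 2 × 2.6606 = 11.6143
α = (3/2)·(1 − 6.2931/11.6143) = 0.69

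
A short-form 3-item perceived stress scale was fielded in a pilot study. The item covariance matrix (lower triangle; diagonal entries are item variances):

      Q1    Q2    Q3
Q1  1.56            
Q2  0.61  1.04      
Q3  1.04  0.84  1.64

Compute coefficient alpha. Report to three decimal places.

coefficient alpha = 0.810

ΣVar(i) = 1.56 + 1.04 + 1.64 = 4.24
Sum of off-diagonal covariances = 2.49
σ²_total = 4.24 + 2 × 2.49 = 9.22
α = (k/(k−1))·(1 − ΣVar(i)/σ²_total) = (3/2)·(1 − 4.24/9.22) = 0.810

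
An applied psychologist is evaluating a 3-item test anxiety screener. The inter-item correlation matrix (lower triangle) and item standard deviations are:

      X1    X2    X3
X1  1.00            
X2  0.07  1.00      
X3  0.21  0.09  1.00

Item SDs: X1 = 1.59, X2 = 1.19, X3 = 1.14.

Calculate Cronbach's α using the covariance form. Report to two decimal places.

α = 0.29

Σσ²ᵢ = 1.59² + 1.19² + 1.14² = 5.2438
Covariances σ_ij = r_ij · s_i · s_j:
  σ(X1,X2) = 0.07 × 1.59 × 1.19 = 0.1324
  σ(X1,X3) = 0.21 × 1.59 × 1.14 = 0.3806
  σ(X2,X3) = 0.09 × 1.19 × 1.14 = 0.1221
σ²_T = Σσ²ᵢ + 2·Σσ_ij = 5.2438 + 2 × 0.6351 = 6.5140
α = (3/2)·(1 − 5.2438/6.5140) = 0.29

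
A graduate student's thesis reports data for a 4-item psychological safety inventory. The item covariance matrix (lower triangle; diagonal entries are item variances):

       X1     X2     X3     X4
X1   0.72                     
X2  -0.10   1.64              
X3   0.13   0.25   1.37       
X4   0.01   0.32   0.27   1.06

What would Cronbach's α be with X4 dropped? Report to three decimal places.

α = 0.196

Remaining items: X1, X2, X3 (k = 3).
ΣVar(i) = 0.72 + 1.64 + 1.37 = 3.73
σ²_total = 3.73 + 2 × 0.28 = 4.29
α (item deleted) = (3/2)·(1 − 3.73/4.29) = 0.196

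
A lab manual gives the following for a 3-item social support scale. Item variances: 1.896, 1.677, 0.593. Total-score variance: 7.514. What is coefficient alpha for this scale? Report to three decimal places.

α = 0.668

sum of item variances = 1.896 + 1.677 + 0.593 = 4.166
α = (k/(k−1))·(1 − sum of item variances/total variance) = (3/2)·(1 − 4.166/7.514) = 0.668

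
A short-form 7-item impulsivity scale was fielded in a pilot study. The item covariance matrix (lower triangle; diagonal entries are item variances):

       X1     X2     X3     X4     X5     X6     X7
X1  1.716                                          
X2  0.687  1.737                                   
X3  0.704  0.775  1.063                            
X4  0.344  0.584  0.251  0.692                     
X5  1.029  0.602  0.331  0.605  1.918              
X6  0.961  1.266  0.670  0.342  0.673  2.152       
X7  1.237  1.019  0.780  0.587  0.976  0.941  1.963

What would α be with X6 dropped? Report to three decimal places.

Remaining items: X1, X2, X3, X4, X5, X7 (k = 6).
ΣVar(i) = 1.716 + 1.737 + 1.063 + 0.692 + 1.918 + 1.963 = 9.089
total variance = 9.089 + 2 × 10.511 = 30.111
α (item deleted) = (6/5)·(1 − 9.089/30.111) = 0.838

α = 0.838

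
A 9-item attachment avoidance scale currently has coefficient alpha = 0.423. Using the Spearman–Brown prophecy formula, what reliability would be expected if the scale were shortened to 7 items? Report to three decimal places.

Length factor m = 7/9 = 0.7778
α' = m·α / (1 − (1−m)·α)
   = 7/9 × 0.423 / (1 − (1 − 7/9) × 0.423)
   = 0.3290 / 0.9060 = 0.363

predicted reliability = 0.363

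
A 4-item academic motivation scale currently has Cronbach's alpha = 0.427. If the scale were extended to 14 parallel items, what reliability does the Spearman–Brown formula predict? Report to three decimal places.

Length factor m = 14/4 = 3.5000
α' = m·α / (1 + (m−1)·α)
   = 14/4 × 0.427 / (1 + (14/4 − 1) × 0.427)
   = 1.4945 / 2.0675 = 0.723

predicted reliability = 0.723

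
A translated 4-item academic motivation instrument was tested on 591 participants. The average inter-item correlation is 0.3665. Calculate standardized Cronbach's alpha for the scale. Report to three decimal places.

Standardized α = k·r̄ / (1 + (k−1)·r̄) = 4 × 0.3665 / (1 + 3 × 0.3665)
  = 1.4660 / 2.0995 = 0.698

standardized Cronbach's alpha = 0.698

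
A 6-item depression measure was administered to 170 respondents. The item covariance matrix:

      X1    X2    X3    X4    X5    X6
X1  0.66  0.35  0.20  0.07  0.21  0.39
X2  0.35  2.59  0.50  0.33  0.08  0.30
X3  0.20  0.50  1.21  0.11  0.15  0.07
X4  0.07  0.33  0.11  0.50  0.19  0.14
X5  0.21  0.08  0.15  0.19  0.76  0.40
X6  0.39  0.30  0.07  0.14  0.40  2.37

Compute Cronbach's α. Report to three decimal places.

sum of item variances = 0.66 + 2.59 + 1.21 + 0.50 + 0.76 + 2.37 = 8.09
Sum of off-diagonal covariances = 3.49
total variance = 8.09 + 2 × 3.49 = 15.07
α = (k/(k−1))·(1 − sum of item variances/total variance) = (6/5)·(1 − 8.09/15.07) = 0.556

α = 0.556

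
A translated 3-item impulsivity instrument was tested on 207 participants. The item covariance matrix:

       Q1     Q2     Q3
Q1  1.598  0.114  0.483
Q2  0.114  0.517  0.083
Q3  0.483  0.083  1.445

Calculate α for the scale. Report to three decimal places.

α = 0.415

Σσᵢ² = 1.598 + 0.517 + 1.445 = 3.560
Σ_{i<j} σ_ij = 0.680
Var(T) = 3.560 + 2 × 0.680 = 4.920
α = (k/(k−1))·(1 − Σσᵢ²/Var(T)) = (3/2)·(1 − 3.560/4.920) = 0.415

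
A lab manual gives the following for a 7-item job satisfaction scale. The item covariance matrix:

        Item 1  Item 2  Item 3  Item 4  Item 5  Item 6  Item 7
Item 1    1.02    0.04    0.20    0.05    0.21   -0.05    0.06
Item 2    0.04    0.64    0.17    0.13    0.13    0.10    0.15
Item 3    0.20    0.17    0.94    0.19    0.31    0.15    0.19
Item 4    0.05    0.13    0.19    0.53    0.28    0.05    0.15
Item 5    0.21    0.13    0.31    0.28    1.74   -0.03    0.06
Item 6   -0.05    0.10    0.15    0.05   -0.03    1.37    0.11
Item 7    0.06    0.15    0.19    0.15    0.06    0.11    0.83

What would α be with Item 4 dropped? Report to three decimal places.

α = 0.426

Remaining items: Item 1, Item 2, Item 3, Item 5, Item 6, Item 7 (k = 6).
Σσ²ᵢ = 1.02 + 0.64 + 0.94 + 1.74 + 1.37 + 0.83 = 6.54
σ²_total = 6.54 + 2 × 1.80 = 10.14
α (item deleted) = (6/5)·(1 − 6.54/10.14) = 0.426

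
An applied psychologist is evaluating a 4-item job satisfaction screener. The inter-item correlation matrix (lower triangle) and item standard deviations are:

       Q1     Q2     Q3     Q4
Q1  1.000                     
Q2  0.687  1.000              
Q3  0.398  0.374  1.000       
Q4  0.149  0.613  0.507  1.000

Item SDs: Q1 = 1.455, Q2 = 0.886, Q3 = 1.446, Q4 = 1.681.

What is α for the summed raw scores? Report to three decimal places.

α = 0.729

Σσ²ᵢ = 1.455² + 0.886² + 1.446² + 1.681² = 7.8187
Covariances σ_ij = r_ij · s_i · s_j:
  σ(Q1,Q2) = 0.687 × 1.455 × 0.886 = 0.8856
  σ(Q1,Q3) = 0.398 × 1.455 × 1.446 = 0.8374
  σ(Q1,Q4) = 0.149 × 1.455 × 1.681 = 0.3644
  σ(Q2,Q3) = 0.374 × 0.886 × 1.446 = 0.4792
  σ(Q2,Q4) = 0.613 × 0.886 × 1.681 = 0.9130
  σ(Q3,Q4) = 0.507 × 1.446 × 1.681 = 1.2324
σ²_T = Σσ²ᵢ + 2·Σσ_ij = 7.8187 + 2 × 4.7120 = 17.2427
α = (4/3)·(1 − 7.8187/17.2427) = 0.729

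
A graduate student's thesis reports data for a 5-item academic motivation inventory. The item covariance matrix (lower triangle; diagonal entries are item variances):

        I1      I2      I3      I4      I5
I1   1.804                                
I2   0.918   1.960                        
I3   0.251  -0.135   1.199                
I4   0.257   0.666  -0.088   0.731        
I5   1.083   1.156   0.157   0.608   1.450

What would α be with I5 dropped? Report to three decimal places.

α = 0.528

Remaining items: I1, I2, I3, I4 (k = 4).
Σσ²ᵢ = 1.804 + 1.960 + 1.199 + 0.731 = 5.694
Var(T) = 5.694 + 2 × 1.869 = 9.432
α (item deleted) = (4/3)·(1 − 5.694/9.432) = 0.528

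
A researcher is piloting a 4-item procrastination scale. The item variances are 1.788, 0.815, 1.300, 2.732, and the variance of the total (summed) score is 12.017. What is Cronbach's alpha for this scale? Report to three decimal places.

Σσᵢ² = 1.788 + 0.815 + 1.300 + 2.732 = 6.635
α = (k/(k−1))·(1 − Σσᵢ²/total variance) = (4/3)·(1 − 6.635/12.017) = 0.597

α = 0.597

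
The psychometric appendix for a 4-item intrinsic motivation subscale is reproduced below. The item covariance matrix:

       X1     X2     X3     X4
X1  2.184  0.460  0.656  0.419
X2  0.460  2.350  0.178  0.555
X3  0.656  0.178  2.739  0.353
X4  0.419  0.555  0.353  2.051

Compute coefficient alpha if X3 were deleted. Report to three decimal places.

coefficient alpha = 0.455

Remaining items: X1, X2, X4 (k = 3).
Σσ²ᵢ = 2.184 + 2.350 + 2.051 = 6.585
Var(T) = 6.585 + 2 × 1.434 = 9.453
α (item deleted) = (3/2)·(1 − 6.585/9.453) = 0.455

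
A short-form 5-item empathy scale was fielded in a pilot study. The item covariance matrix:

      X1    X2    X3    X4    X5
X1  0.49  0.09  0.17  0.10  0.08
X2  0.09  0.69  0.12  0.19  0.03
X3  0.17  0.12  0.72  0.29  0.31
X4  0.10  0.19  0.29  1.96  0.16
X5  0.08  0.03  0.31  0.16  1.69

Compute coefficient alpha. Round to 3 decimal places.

α = 0.446

ΣVar(i) = 0.49 + 0.69 + 0.72 + 1.96 + 1.69 = 5.55
Σ_{i<j} σ_ij = 1.54
total variance = 5.55 + 2 × 1.54 = 8.63
α = (k/(k−1))·(1 − ΣVar(i)/total variance) = (5/4)·(1 − 5.55/8.63) = 0.446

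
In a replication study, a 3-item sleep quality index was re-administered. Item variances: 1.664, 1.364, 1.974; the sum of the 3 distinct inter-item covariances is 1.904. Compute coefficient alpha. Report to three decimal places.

α = 0.648

ΣVar(i) = 1.664 + 1.364 + 1.974 = 5.002
Sum of distinct covariances = 1.904
Var(T) = ΣVar(i) + 2·Σcov = 5.002 + 2 × 1.904 = 8.810
α = (3/2)·(1 − 5.002/8.810) = 0.648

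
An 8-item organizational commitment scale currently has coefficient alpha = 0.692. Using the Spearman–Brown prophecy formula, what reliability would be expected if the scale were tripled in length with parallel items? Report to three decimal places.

Length factor m = 3
α' = m·α / (1 + (m−1)·α)
   = 3 × 0.692 / (1 + (3 − 1) × 0.692)
   = 2.0760 / 2.3840 = 0.871

predicted reliability = 0.871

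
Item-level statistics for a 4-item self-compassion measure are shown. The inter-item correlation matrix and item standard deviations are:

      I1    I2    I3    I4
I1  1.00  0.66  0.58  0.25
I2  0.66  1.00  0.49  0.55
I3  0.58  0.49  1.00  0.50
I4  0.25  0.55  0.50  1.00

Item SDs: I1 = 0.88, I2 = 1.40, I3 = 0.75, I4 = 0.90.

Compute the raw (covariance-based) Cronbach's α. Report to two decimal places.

Cronbach's α = 0.78

Σσ²ᵢ = 0.88² + 1.40² + 0.75² + 0.90² = 4.1069
Covariances σ_ij = r_ij · s_i · s_j:
  σ(I1,I2) = 0.66 × 0.88 × 1.40 = 0.8131
  σ(I1,I3) = 0.58 × 0.88 × 0.75 = 0.3828
  σ(I1,I4) = 0.25 × 0.88 × 0.90 = 0.1980
  σ(I2,I3) = 0.49 × 1.40 × 0.75 = 0.5145
  σ(I2,I4) = 0.55 × 1.40 × 0.90 = 0.6930
  σ(I3,I4) = 0.50 × 0.75 × 0.90 = 0.3375
σ²_T = Σσ²ᵢ + 2·Σσ_ij = 4.1069 + 2 × 2.9389 = 9.9847
α = (4/3)·(1 − 4.1069/9.9847) = 0.78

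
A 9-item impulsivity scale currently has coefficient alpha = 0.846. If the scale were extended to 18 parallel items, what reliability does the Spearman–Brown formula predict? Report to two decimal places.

Length factor m = 18/9 = 2.0000
α' = m·α / (1 + (m−1)·α)
   = 18/9 × 0.846 / (1 + (18/9 − 1) × 0.846)
   = 1.6920 / 1.8460 = 0.92

predicted reliability = 0.92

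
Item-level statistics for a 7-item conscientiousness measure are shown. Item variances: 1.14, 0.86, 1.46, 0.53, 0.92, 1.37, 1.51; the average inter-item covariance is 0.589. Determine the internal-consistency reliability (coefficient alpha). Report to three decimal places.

coefficient alpha = 0.887

Σσᵢ² = 1.14 + 0.86 + 1.46 + 0.53 + 0.92 + 1.37 + 1.51 = 7.79
Sum of the 21 distinct covariances = 21 × 0.589 = 12.369
Var(T) = Σσᵢ² + 2·Σcov = 7.79 + 2 × 12.369 = 32.528
α = (7/6)·(1 − 7.79/32.528) = 0.887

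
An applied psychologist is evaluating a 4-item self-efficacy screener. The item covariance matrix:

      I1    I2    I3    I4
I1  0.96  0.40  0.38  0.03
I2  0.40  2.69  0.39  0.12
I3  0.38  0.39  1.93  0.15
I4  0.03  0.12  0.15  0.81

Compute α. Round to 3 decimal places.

α = 0.420

Σσᵢ² = 0.96 + 2.69 + 1.93 + 0.81 = 6.39
Sum of the distinct covariances = 1.47
Var(T) = 6.39 + 2 × 1.47 = 9.33
α = (k/(k−1))·(1 − Σσᵢ²/Var(T)) = (4/3)·(1 − 6.39/9.33) = 0.420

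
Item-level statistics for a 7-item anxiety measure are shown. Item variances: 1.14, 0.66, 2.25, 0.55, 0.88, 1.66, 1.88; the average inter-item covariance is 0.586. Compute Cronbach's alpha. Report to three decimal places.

ΣVar(i) = 1.14 + 0.66 + 2.25 + 0.55 + 0.88 + 1.66 + 1.88 = 9.02
Sum of the 21 distinct covariances = 21 × 0.586 = 12.306
σ²_T = ΣVar(i) + 2·Σcov = 9.02 + 2 × 12.306 = 33.632
α = (7/6)·(1 − 9.02/33.632) = 0.854

α = 0.854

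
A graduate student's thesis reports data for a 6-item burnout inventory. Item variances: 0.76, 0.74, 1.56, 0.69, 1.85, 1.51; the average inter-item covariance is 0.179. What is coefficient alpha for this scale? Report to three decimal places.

ΣVar(i) = 0.76 + 0.74 + 1.56 + 0.69 + 1.85 + 1.51 = 7.11
Sum of the 15 distinct covariances = 15 × 0.179 = 2.685
σ²_T = ΣVar(i) + 2·Σcov = 7.11 + 2 × 2.685 = 12.480
α = (6/5)·(1 − 7.11/12.480) = 0.516

α = 0.516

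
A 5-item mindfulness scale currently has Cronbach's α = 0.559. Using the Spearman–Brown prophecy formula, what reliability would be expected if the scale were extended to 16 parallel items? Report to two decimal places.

predicted reliability = 0.80

Length factor m = 16/5 = 3.2000
α' = m·α / (1 + (m−1)·α)
   = 16/5 × 0.559 / (1 + (16/5 − 1) × 0.559)
   = 1.7888 / 2.2298 = 0.80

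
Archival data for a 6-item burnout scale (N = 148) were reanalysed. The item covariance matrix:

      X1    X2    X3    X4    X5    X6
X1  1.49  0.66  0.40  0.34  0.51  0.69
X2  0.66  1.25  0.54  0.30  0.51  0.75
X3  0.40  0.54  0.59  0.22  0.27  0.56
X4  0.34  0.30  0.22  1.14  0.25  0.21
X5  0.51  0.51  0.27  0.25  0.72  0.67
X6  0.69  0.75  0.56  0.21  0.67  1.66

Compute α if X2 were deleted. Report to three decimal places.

Remaining items: X1, X3, X4, X5, X6 (k = 5).
Σσ²ᵢ = 1.49 + 0.59 + 1.14 + 0.72 + 1.66 = 5.60
Var(T) = 5.60 + 2 × 4.12 = 13.84
α (item deleted) = (5/4)·(1 − 5.60/13.84) = 0.744

α = 0.744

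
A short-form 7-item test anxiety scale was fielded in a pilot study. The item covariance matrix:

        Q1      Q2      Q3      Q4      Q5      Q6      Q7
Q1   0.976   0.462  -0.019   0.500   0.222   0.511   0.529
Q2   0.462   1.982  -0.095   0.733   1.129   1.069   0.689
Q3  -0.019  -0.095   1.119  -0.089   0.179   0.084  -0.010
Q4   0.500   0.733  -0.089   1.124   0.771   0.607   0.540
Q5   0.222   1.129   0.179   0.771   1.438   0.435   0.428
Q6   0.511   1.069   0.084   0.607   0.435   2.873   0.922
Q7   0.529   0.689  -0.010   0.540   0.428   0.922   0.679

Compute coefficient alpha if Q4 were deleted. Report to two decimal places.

α = 0.71

Remaining items: Q1, Q2, Q3, Q5, Q6, Q7 (k = 6).
Σσ²ᵢ = 0.976 + 1.982 + 1.119 + 1.438 + 2.873 + 0.679 = 9.067
total variance = 9.067 + 2 × 6.535 = 22.137
α (item deleted) = (6/5)·(1 − 9.067/22.137) = 0.71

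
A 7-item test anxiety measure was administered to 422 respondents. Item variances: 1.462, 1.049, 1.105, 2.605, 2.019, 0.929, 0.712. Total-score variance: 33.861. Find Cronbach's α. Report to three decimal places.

Cronbach's α = 0.826

ΣVar(i) = 1.462 + 1.049 + 1.105 + 2.605 + 2.019 + 0.929 + 0.712 = 9.881
α = (k/(k−1))·(1 − ΣVar(i)/σ²_total) = (7/6)·(1 − 9.881/33.861) = 0.826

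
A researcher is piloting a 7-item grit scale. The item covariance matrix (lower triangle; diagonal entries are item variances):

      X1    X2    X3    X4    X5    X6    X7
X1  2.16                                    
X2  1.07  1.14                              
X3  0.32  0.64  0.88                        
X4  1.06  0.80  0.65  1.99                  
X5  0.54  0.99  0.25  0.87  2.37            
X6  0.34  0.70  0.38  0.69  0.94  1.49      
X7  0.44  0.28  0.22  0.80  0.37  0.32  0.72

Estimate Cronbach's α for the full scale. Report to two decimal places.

Σσ²ᵢ = 2.16 + 1.14 + 0.88 + 1.99 + 2.37 + 1.49 + 0.72 = 10.75
Σ_{i<j} σ_ij = 12.67
σ²_total = 10.75 + 2 × 12.67 = 36.09
α = (k/(k−1))·(1 − Σσ²ᵢ/σ²_total) = (7/6)·(1 − 10.75/36.09) = 0.82

α = 0.82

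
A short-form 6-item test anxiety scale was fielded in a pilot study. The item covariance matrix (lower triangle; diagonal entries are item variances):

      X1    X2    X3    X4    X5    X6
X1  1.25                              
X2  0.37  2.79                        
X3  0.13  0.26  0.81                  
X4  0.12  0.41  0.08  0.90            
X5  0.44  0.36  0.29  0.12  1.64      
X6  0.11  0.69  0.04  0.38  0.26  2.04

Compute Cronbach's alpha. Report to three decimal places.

ΣVar(i) = 1.25 + 2.79 + 0.81 + 0.90 + 1.64 + 2.04 = 9.43
Sum of the distinct covariances = 4.06
σ²_total = 9.43 + 2 × 4.06 = 17.55
α = (k/(k−1))·(1 − ΣVar(i)/σ²_total) = (6/5)·(1 − 9.43/17.55) = 0.555

α = 0.555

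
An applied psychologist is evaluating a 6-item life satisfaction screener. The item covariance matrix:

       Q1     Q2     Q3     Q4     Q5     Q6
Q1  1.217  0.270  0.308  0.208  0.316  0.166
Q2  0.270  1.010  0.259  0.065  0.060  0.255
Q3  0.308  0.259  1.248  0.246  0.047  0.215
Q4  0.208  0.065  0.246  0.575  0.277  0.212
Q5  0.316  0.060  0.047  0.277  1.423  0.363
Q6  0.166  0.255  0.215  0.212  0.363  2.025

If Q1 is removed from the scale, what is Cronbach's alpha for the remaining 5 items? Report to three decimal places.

Cronbach's alpha = 0.486

Remaining items: Q2, Q3, Q4, Q5, Q6 (k = 5).
ΣVar(i) = 1.010 + 1.248 + 0.575 + 1.423 + 2.025 = 6.281
total variance = 6.281 + 2 × 1.999 = 10.279
α (item deleted) = (5/4)·(1 − 6.281/10.279) = 0.486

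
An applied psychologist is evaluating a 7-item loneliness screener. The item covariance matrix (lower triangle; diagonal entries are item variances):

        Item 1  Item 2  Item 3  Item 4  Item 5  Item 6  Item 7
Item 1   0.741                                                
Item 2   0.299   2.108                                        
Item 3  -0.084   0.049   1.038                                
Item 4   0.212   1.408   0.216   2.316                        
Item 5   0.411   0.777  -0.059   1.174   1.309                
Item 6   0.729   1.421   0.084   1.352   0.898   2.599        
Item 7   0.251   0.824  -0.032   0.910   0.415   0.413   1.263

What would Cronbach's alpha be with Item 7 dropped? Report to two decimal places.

Cronbach's alpha = 0.76

Remaining items: Item 1, Item 2, Item 3, Item 4, Item 5, Item 6 (k = 6).
ΣVar(i) = 0.741 + 2.108 + 1.038 + 2.316 + 1.309 + 2.599 = 10.111
total variance = 10.111 + 2 × 8.887 = 27.885
α (item deleted) = (6/5)·(1 − 10.111/27.885) = 0.76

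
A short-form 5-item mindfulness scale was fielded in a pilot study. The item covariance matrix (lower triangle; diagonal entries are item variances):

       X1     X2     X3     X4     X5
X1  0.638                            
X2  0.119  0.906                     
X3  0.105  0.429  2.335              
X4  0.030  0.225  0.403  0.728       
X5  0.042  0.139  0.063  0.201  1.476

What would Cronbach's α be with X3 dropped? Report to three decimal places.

Remaining items: X1, X2, X4, X5 (k = 4).
ΣVar(i) = 0.638 + 0.906 + 0.728 + 1.476 = 3.748
σ²_total = 3.748 + 2 × 0.756 = 5.260
α (item deleted) = (4/3)·(1 − 3.748/5.260) = 0.383

Cronbach's α = 0.383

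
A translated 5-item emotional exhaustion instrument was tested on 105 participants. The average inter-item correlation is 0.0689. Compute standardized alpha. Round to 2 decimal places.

Standardized α = k·r̄ / (1 + (k−1)·r̄) = 5 × 0.0689 / (1 + 4 × 0.0689)
  = 0.3445 / 1.2756 = 0.27

α = 0.27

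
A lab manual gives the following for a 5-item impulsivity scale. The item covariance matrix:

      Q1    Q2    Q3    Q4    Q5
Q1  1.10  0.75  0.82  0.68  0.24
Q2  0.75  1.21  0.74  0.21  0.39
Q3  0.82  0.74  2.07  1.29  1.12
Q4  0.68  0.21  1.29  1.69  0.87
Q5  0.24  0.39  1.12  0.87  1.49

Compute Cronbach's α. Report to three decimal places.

α = 0.816

sum of item variances = 1.10 + 1.21 + 2.07 + 1.69 + 1.49 = 7.56
Sum of off-diagonal covariances = 7.11
Var(T) = 7.56 + 2 × 7.11 = 21.78
α = (k/(k−1))·(1 − sum of item variances/Var(T)) = (5/4)·(1 − 7.56/21.78) = 0.816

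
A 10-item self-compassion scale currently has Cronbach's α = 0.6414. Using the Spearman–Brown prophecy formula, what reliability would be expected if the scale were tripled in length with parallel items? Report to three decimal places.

Length factor m = 3
α' = m·α / (1 + (m−1)·α)
   = 3 × 0.6414 / (1 + (3 − 1) × 0.6414)
   = 1.9242 / 2.2828 = 0.843

predicted reliability = 0.843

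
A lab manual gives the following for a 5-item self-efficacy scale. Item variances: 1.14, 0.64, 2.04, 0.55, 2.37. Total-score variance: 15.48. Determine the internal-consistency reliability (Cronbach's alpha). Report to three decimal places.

Σσᵢ² = 1.14 + 0.64 + 2.04 + 0.55 + 2.37 = 6.74
α = (k/(k−1))·(1 − Σσᵢ²/Var(T)) = (5/4)·(1 − 6.74/15.48) = 0.706

α = 0.706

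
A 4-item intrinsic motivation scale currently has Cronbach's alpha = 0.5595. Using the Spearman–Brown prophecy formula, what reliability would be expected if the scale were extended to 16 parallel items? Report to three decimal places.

Length factor m = 16/4 = 4.0000
α' = m·α / (1 + (m−1)·α)
   = 16/4 × 0.5595 / (1 + (16/4 − 1) × 0.5595)
   = 2.2380 / 2.6785 = 0.836

predicted reliability = 0.836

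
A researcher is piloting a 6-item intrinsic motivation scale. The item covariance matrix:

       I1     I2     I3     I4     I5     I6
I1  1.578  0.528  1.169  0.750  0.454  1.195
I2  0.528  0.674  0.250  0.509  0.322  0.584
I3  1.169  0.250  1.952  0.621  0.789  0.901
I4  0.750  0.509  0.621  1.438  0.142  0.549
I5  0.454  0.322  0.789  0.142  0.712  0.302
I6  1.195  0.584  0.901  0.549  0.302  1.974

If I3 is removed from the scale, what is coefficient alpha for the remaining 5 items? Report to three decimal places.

α = 0.782

Remaining items: I1, I2, I4, I5, I6 (k = 5).
Σσ²ᵢ = 1.578 + 0.674 + 1.438 + 0.712 + 1.974 = 6.376
σ²_T = 6.376 + 2 × 5.335 = 17.046
α (item deleted) = (5/4)·(1 − 6.376/17.046) = 0.782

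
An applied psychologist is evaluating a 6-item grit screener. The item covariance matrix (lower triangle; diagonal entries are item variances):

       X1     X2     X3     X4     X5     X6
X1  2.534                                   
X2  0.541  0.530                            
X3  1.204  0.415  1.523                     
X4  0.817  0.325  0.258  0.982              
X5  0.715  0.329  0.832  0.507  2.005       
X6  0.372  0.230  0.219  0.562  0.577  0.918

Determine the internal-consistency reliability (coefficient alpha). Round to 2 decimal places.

Σσ²ᵢ = 2.534 + 0.530 + 1.523 + 0.982 + 2.005 + 0.918 = 8.492
Sum of the distinct covariances = 7.903
total variance = 8.492 + 2 × 7.903 = 24.298
α = (k/(k−1))·(1 − Σσ²ᵢ/total variance) = (6/5)·(1 − 8.492/24.298) = 0.78

coefficient alpha = 0.78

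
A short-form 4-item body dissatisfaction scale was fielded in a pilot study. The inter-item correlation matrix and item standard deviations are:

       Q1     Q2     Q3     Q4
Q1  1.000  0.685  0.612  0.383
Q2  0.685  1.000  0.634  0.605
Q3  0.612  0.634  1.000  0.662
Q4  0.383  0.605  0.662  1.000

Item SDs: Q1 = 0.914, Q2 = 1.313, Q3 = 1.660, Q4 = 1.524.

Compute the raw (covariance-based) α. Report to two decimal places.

α = 0.84

Σσ²ᵢ = 0.914² + 1.313² + 1.660² + 1.524² = 7.6375
Covariances σ_ij = r_ij · s_i · s_j:
  σ(Q1,Q2) = 0.685 × 0.914 × 1.313 = 0.8221
  σ(Q1,Q3) = 0.612 × 0.914 × 1.660 = 0.9286
  σ(Q1,Q4) = 0.383 × 0.914 × 1.524 = 0.5335
  σ(Q2,Q3) = 0.634 × 1.313 × 1.660 = 1.3819
  σ(Q2,Q4) = 0.605 × 1.313 × 1.524 = 1.2106
  σ(Q3,Q4) = 0.662 × 1.660 × 1.524 = 1.6748
σ²_T = Σσ²ᵢ + 2·Σσ_ij = 7.6375 + 2 × 6.5515 = 20.7405
α = (4/3)·(1 − 7.6375/20.7405) = 0.84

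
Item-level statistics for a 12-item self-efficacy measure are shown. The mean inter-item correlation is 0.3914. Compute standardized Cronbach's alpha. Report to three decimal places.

α = 0.885

Standardized α = k·r̄ / (1 + (k−1)·r̄) = 12 × 0.3914 / (1 + 11 × 0.3914)
  = 4.6968 / 5.3054 = 0.885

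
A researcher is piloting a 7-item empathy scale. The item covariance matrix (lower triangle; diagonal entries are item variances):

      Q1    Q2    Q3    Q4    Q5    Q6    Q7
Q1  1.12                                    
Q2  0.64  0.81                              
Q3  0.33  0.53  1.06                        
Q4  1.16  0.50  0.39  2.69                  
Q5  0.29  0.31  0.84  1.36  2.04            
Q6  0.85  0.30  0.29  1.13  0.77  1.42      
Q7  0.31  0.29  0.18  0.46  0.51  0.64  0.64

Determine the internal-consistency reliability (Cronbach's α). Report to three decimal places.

α = 0.830

Σσᵢ² = 1.12 + 0.81 + 1.06 + 2.69 + 2.04 + 1.42 + 0.64 = 9.78
Σ_{i<j} σ_ij = 12.08
σ²_T = 9.78 + 2 × 12.08 = 33.94
α = (k/(k−1))·(1 − Σσᵢ²/σ²_T) = (7/6)·(1 − 9.78/33.94) = 0.830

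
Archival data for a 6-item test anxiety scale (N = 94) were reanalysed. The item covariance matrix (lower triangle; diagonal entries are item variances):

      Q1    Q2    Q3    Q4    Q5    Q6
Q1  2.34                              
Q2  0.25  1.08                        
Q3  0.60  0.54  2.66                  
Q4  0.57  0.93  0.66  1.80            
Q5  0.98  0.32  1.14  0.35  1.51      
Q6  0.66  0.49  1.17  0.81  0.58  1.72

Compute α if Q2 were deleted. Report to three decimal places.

Remaining items: Q1, Q3, Q4, Q5, Q6 (k = 5).
Σσ²ᵢ = 2.34 + 2.66 + 1.80 + 1.51 + 1.72 = 10.03
Var(T) = 10.03 + 2 × 7.52 = 25.07
α (item deleted) = (5/4)·(1 − 10.03/25.07) = 0.750

α = 0.750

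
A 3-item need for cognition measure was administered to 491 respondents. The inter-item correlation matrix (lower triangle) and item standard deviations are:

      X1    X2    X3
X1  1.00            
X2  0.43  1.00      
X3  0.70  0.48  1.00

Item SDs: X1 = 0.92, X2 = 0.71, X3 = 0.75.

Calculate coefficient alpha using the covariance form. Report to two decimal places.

Σσ²ᵢ = 0.92² + 0.71² + 0.75² = 1.9130
Covariances σ_ij = r_ij · s_i · s_j:
  σ(X1,X2) = 0.43 × 0.92 × 0.71 = 0.2809
  σ(X1,X3) = 0.70 × 0.92 × 0.75 = 0.4830
  σ(X2,X3) = 0.48 × 0.71 × 0.75 = 0.2556
σ²_T = Σσ²ᵢ + 2·Σσ_ij = 1.9130 + 2 × 1.0195 = 3.9520
α = (3/2)·(1 − 1.9130/3.9520) = 0.77

α = 0.77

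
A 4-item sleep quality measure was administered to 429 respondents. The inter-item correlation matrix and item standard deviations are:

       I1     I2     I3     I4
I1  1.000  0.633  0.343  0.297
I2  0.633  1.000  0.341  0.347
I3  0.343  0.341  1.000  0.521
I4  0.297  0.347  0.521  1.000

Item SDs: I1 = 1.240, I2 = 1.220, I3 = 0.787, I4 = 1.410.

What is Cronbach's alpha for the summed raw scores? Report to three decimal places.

Cronbach's alpha = 0.721

Σσ²ᵢ = 1.240² + 1.220² + 0.787² + 1.410² = 5.6335
Covariances σ_ij = r_ij · s_i · s_j:
  σ(I1,I2) = 0.633 × 1.240 × 1.220 = 0.9576
  σ(I1,I3) = 0.343 × 1.240 × 0.787 = 0.3347
  σ(I1,I4) = 0.297 × 1.240 × 1.410 = 0.5193
  σ(I2,I3) = 0.341 × 1.220 × 0.787 = 0.3274
  σ(I2,I4) = 0.347 × 1.220 × 1.410 = 0.5969
  σ(I3,I4) = 0.521 × 0.787 × 1.410 = 0.5781
σ²_T = Σσ²ᵢ + 2·Σσ_ij = 5.6335 + 2 × 3.3140 = 12.2615
α = (4/3)·(1 − 5.6335/12.2615) = 0.721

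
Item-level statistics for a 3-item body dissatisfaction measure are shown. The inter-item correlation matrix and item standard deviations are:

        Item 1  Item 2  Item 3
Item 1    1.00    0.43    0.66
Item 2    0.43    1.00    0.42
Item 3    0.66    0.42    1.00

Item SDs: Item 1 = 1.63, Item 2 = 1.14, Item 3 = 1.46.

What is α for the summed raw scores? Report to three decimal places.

Σσ²ᵢ = 1.63² + 1.14² + 1.46² = 6.0881
Covariances σ_ij = r_ij · s_i · s_j:
  σ(Item 1,Item 2) = 0.43 × 1.63 × 1.14 = 0.7990
  σ(Item 1,Item 3) = 0.66 × 1.63 × 1.46 = 1.5707
  σ(Item 2,Item 3) = 0.42 × 1.14 × 1.46 = 0.6990
σ²_T = Σσ²ᵢ + 2·Σσ_ij = 6.0881 + 2 × 3.0687 = 12.2255
α = (3/2)·(1 − 6.0881/12.2255) = 0.753

α = 0.753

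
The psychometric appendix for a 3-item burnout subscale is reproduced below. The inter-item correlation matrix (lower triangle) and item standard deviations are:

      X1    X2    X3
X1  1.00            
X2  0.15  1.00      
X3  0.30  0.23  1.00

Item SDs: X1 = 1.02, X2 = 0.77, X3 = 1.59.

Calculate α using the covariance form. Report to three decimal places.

Σσ²ᵢ = 1.02² + 0.77² + 1.59² = 4.1614
Covariances σ_ij = r_ij · s_i · s_j:
  σ(X1,X2) = 0.15 × 1.02 × 0.77 = 0.1178
  σ(X1,X3) = 0.30 × 1.02 × 1.59 = 0.4865
  σ(X2,X3) = 0.23 × 0.77 × 1.59 = 0.2816
σ²_T = Σσ²ᵢ + 2·Σσ_ij = 4.1614 + 2 × 0.8859 = 5.9332
α = (3/2)·(1 − 4.1614/5.9332) = 0.448

α = 0.448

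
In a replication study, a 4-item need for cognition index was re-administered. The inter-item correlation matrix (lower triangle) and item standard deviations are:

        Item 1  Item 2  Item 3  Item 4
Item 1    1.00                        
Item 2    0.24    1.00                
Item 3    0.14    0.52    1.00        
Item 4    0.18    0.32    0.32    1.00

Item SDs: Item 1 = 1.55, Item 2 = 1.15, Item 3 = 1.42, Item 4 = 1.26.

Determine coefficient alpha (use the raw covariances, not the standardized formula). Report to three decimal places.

Σσ²ᵢ = 1.55² + 1.15² + 1.42² + 1.26² = 7.3290
Covariances σ_ij = r_ij · s_i · s_j:
  σ(Item 1,Item 2) = 0.24 × 1.55 × 1.15 = 0.4278
  σ(Item 1,Item 3) = 0.14 × 1.55 × 1.42 = 0.3081
  σ(Item 1,Item 4) = 0.18 × 1.55 × 1.26 = 0.3515
  σ(Item 2,Item 3) = 0.52 × 1.15 × 1.42 = 0.8492
  σ(Item 2,Item 4) = 0.32 × 1.15 × 1.26 = 0.4637
  σ(Item 3,Item 4) = 0.32 × 1.42 × 1.26 = 0.5725
σ²_T = Σσ²ᵢ + 2·Σσ_ij = 7.3290 + 2 × 2.9728 = 13.2746
α = (4/3)·(1 − 7.3290/13.2746) = 0.597

coefficient alpha = 0.597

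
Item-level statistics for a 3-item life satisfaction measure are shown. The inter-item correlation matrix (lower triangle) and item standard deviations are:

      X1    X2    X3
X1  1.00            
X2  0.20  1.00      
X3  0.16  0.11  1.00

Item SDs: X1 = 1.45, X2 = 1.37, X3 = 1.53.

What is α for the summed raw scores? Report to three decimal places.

Σσ²ᵢ = 1.45² + 1.37² + 1.53² = 6.3203
Covariances σ_ij = r_ij · s_i · s_j:
  σ(X1,X2) = 0.20 × 1.45 × 1.37 = 0.3973
  σ(X1,X3) = 0.16 × 1.45 × 1.53 = 0.3550
  σ(X2,X3) = 0.11 × 1.37 × 1.53 = 0.2306
σ²_T = Σσ²ᵢ + 2·Σσ_ij = 6.3203 + 2 × 0.9829 = 8.2861
α = (3/2)·(1 − 6.3203/8.2861) = 0.356

α = 0.356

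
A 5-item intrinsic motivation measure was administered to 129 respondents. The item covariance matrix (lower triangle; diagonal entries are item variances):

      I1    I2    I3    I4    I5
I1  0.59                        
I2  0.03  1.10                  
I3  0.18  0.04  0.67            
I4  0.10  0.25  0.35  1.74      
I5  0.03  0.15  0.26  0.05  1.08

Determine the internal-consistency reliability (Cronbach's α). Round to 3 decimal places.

α = 0.447

Σσᵢ² = 0.59 + 1.10 + 0.67 + 1.74 + 1.08 = 5.18
Sum of the distinct covariances = 1.44
Var(T) = 5.18 + 2 × 1.44 = 8.06
α = (k/(k−1))·(1 − Σσᵢ²/Var(T)) = (5/4)·(1 − 5.18/8.06) = 0.447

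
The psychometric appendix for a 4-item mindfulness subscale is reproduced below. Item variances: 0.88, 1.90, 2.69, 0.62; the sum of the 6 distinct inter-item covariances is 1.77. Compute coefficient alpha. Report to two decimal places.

sum of item variances = 0.88 + 1.90 + 2.69 + 0.62 = 6.09
Sum of distinct covariances = 1.77
σ²_T = sum of item variances + 2·Σcov = 6.09 + 2 × 1.77 = 9.63
α = (4/3)·(1 − 6.09/9.63) = 0.49

α = 0.49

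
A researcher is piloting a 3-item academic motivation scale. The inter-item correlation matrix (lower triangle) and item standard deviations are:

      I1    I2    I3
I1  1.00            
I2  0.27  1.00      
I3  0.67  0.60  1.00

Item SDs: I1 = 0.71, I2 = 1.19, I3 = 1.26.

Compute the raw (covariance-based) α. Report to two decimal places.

Σσ²ᵢ = 0.71² + 1.19² + 1.26² = 3.5078
Covariances σ_ij = r_ij · s_i · s_j:
  σ(I1,I2) = 0.27 × 0.71 × 1.19 = 0.2281
  σ(I1,I3) = 0.67 × 0.71 × 1.26 = 0.5994
  σ(I2,I3) = 0.60 × 1.19 × 1.26 = 0.8996
σ²_T = Σσ²ᵢ + 2·Σσ_ij = 3.5078 + 2 × 1.7271 = 6.9620
α = (3/2)·(1 − 3.5078/6.9620) = 0.74

α = 0.74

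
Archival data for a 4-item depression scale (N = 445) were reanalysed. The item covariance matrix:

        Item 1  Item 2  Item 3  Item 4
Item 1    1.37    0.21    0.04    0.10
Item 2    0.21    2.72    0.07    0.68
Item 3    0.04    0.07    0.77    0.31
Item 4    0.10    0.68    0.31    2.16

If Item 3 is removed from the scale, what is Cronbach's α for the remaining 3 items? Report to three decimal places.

Remaining items: Item 1, Item 2, Item 4 (k = 3).
sum of item variances = 1.37 + 2.72 + 2.16 = 6.25
total variance = 6.25 + 2 × 0.99 = 8.23
α (item deleted) = (3/2)·(1 − 6.25/8.23) = 0.361

Cronbach's α = 0.361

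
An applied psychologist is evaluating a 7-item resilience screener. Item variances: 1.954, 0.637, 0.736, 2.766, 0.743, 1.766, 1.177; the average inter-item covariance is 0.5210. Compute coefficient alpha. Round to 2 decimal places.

α = 0.81

ΣVar(i) = 1.954 + 0.637 + 0.736 + 2.766 + 0.743 + 1.766 + 1.177 = 9.779
Sum of the 21 distinct covariances = 21 × 0.5210 = 10.9410
Var(T) = ΣVar(i) + 2·Σcov = 9.779 + 2 × 10.9410 = 31.6610
α = (7/6)·(1 − 9.779/31.6610) = 0.81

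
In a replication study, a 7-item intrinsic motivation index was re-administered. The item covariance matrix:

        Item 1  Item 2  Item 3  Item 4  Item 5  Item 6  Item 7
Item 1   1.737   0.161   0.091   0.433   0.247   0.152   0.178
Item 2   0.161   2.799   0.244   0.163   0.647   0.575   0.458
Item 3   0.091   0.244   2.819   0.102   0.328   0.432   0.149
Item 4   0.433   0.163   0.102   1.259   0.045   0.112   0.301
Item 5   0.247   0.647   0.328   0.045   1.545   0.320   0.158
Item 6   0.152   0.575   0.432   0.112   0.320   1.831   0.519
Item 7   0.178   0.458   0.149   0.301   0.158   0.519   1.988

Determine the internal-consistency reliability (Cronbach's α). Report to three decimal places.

Cronbach's α = 0.530

Σσ²ᵢ = 1.737 + 2.799 + 2.819 + 1.259 + 1.545 + 1.831 + 1.988 = 13.978
Σ_{i<j} σ_ij = 5.815
σ²_total = 13.978 + 2 × 5.815 = 25.608
α = (k/(k−1))·(1 − Σσ²ᵢ/σ²_total) = (7/6)·(1 − 13.978/25.608) = 0.530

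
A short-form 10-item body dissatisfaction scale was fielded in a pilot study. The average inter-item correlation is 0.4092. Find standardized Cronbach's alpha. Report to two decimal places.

Standardized α = k·r̄ / (1 + (k−1)·r̄) = 10 × 0.4092 / (1 + 9 × 0.4092)
  = 4.0920 / 4.6828 = 0.87

standardized Cronbach's alpha = 0.87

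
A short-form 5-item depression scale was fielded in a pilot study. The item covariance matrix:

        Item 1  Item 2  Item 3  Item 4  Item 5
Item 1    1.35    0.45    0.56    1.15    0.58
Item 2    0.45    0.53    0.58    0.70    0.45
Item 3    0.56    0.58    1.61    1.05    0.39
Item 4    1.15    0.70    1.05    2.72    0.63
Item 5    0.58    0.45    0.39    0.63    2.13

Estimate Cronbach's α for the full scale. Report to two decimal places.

ΣVar(i) = 1.35 + 0.53 + 1.61 + 2.72 + 2.13 = 8.34
Σ_{i<j} σ_ij = 6.54
Var(T) = 8.34 + 2 × 6.54 = 21.42
α = (k/(k−1))·(1 − ΣVar(i)/Var(T)) = (5/4)·(1 − 8.34/21.42) = 0.76

Cronbach's α = 0.76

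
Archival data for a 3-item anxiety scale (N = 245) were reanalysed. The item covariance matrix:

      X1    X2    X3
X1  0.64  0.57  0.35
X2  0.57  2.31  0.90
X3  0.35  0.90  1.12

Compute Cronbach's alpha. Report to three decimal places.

Cronbach's alpha = 0.708

sum of item variances = 0.64 + 2.31 + 1.12 = 4.07
Sum of the distinct covariances = 1.82
σ²_total = 4.07 + 2 × 1.82 = 7.71
α = (k/(k−1))·(1 − sum of item variances/σ²_total) = (3/2)·(1 − 4.07/7.71) = 0.708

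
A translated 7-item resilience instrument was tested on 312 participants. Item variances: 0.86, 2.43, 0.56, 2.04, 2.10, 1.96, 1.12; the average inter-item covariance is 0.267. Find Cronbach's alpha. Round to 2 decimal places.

Cronbach's alpha = 0.59

sum of item variances = 0.86 + 2.43 + 0.56 + 2.04 + 2.10 + 1.96 + 1.12 = 11.07
Sum of the 21 distinct covariances = 21 × 0.267 = 5.607
total variance = sum of item variances + 2·Σcov = 11.07 + 2 × 5.607 = 22.284
α = (7/6)·(1 − 11.07/22.284) = 0.59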